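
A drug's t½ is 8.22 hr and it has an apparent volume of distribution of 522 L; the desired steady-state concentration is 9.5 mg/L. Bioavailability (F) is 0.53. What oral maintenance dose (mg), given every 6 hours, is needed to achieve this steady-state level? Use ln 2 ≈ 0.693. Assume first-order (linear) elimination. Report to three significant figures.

k = 0.693/8.22 = 0.08431 h⁻¹, so CL = k·Vd = 0.08431 × 522.0 = 44.01 L/h
D = CL × Css × τ / F = 44.01 × 9.5 × 6 / 0.53 = 4733 mg

4730 mg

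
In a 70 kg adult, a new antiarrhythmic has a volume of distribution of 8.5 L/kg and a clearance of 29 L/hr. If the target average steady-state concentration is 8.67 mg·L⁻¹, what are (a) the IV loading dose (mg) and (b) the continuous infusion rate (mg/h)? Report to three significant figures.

Vd(total) = 70 kg × 8.5 L/kg = 595.0 L
Loading dose = Vd × C = 595.0 × 8.67 = 5159 mg
Maintenance: replace elimination → rate = CL × Css = 29.00 × 8.67 = 251.4 mg/h

(a) 5160 mg; (b) 251 mg/h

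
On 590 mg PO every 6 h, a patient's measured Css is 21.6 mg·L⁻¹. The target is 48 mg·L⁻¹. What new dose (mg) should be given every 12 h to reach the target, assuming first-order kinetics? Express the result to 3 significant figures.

2620 mg

For first-order elimination, Css ∝ F·D/(CL·τ); F and CL are unchanged, so Css ∝ D/τ.
D₂ = D₁ × (Css,target / Css,current) × (τ₂/τ₁) = 590 × (48/21.6) × (12/6) = 2622 mg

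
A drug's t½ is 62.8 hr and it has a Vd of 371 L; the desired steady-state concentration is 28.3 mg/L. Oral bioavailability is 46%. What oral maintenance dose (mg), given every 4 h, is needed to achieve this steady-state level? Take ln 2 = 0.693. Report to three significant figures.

1010 mg

CL = ln 2 · Vd / t½ = 0.693 × 371.0 / 62.8 = 4.094 L/h
D = CL × Css × τ / F = 4.094 × 28.3 × 4 / 0.46 = 1007 mg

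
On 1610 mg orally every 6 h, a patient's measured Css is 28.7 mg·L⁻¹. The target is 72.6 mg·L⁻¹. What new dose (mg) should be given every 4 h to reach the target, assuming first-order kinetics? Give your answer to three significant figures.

With linear kinetics, Css is proportional to dose rate (D/τ) at fixed clearance.
D₂ = D₁ × (Css,target / Css,current) × (τ₂/τ₁) = 1610 × (72.6/28.7) × (4/6) = 2715 mg

2720 mg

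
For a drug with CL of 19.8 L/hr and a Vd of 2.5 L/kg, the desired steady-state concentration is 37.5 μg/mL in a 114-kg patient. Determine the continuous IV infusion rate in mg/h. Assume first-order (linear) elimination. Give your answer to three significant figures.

743 mg/h

Maintenance depends on clearance, not Vd — rate in must match rate out.
Infusion rate = CL · Css = 19.80 L/h × 37.5 mg/L = 742.5 mg/h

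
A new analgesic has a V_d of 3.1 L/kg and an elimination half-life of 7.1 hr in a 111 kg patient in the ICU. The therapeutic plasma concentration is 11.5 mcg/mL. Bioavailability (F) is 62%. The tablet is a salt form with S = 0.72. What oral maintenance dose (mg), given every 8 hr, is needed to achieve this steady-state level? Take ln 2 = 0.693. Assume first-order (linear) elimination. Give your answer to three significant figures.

6920 mg

Vd(total) = 111 kg × 3.1 L/kg = 344.1 L
CL = 0.693 × Vd / t½ = 0.693 × 344.1 / 7.1 = 33.59 L/h
D = CL × Css × τ / F / S = 33.59 × 11.5 × 8 / 0.62 / 0.72 = 6923 mg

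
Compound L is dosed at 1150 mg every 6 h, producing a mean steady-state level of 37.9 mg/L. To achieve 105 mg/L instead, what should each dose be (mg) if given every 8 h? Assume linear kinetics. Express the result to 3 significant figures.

4250 mg

For first-order elimination, Css ∝ F·D/(CL·τ); F and CL are unchanged, so Css ∝ D/τ.
D₂ = D₁ × (Css,target / Css,current) × (τ₂/τ₁) = 1150 × (105/37.9) × (8/6) = 4248 mg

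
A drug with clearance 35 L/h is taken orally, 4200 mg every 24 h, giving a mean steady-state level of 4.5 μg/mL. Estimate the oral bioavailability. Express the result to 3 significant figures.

0.900

F·D/τ = CL·Css at steady state → F = CL·Css·τ / D.
F = 35 × 4.5 × 24 / 4200 = 0.900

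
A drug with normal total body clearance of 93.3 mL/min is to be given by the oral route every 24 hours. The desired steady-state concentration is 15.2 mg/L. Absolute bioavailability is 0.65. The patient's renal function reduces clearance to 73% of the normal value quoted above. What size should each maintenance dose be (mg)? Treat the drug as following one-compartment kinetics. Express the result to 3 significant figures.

CL = 93.3 mL/min = 93.3 × 0.06 = 5.598 L/h
Patient clearance = 0.73 × 5.598 = 4.087 L/h
D = CL × Css × τ / F = 4.087 × 15.2 × 24 / 0.65 = 2294 mg

2290 mg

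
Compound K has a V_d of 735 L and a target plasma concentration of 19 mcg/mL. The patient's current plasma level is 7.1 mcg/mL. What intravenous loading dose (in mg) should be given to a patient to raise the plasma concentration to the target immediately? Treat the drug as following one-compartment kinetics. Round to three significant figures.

Concentration deficit ΔC = 19 − 7.1 = 11.90 mg/L
LD = Vd × ΔC = 735.0 × 11.90 = 8747 mg

8750 mg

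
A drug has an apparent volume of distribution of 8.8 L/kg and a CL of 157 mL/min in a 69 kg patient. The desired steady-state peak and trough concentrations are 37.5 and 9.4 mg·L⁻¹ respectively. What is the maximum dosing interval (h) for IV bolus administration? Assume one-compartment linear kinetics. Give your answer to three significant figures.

89.2 h

Vd = 8.8 L/kg × 69 kg = 607.2 L
CL = 157 mL/min × 60/1000 = 9.420 L/h
k = CL / Vd = 9.420 / 607.2 = 0.01551 h⁻¹
Between IV bolus doses, concentration decays as C = C₀·e^(−kτ), so C_peak/C_trough = e^(kτ).
τ_max = ln(C_peak/C_trough) / k = ln(37.5/9.4) / 0.01551 = 1.384 / 0.01551 = 89.23 h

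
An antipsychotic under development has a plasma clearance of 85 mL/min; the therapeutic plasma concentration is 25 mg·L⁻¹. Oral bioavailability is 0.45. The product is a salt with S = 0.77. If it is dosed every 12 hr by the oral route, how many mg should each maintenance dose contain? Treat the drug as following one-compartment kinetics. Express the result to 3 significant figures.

CL = 85 mL/min = 85 × 0.06 = 5.100 L/h
D = CL × Css × τ / F / S = 5.100 × 25 × 12 / 0.45 / 0.77 = 4416 mg

4420 mg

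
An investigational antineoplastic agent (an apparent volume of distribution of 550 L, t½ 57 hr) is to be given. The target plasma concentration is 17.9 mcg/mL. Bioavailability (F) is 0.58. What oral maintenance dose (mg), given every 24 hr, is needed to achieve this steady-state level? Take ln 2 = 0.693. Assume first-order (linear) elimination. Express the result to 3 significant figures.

CL = 0.693 × Vd / t½ = 0.693 × 550.0 / 57 = 6.687 L/h
D = CL × Css × τ / F = 6.687 × 17.9 × 24 / 0.58 = 4953 mg

4950 mg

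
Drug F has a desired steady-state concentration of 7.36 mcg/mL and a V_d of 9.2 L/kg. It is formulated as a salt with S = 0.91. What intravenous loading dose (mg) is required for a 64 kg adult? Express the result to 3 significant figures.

4760 mg

Vd(total) = 64 kg × 9.2 L/kg = 588.8 L
LD = Vd × C / S = 588.8 × 7.360 / 0.91 = 4762 mg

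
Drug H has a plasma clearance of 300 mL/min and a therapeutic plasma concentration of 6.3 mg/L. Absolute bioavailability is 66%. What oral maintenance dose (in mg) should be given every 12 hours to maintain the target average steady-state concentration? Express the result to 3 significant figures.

2060 mg

CL = 300 mL/min × 60/1000 = 18.00 L/h
D = CL × Css × τ / F = 18.00 × 6.3 × 12 / 0.66 = 2062 mg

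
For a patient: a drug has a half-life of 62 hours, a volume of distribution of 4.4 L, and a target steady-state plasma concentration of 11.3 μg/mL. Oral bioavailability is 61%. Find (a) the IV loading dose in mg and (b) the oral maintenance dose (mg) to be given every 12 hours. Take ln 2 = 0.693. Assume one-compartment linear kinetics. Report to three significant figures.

LD = Vd × C = 4.400 × 11.3 = 49.72 mg
CL = 0.693 × Vd / t½ = 0.693 × 4.400 / 62 = 0.04918 L/h
D = CL × Css × τ / F = 0.04918 × 11.3 × 12 / 0.61 = 10.93 mg

(a) 49.7 mg; (b) 10.9 mg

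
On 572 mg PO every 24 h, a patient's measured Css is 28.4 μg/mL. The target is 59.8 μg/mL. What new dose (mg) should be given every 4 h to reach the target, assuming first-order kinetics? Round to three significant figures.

For first-order elimination, Css ∝ F·D/(CL·τ); F and CL are unchanged, so Css ∝ D/τ.
D₂ = D₁ × (Css,target / Css,current) × (τ₂/τ₁) = 572 × (59.8/28.4) × (4/24) = 200.7 mg

201 mg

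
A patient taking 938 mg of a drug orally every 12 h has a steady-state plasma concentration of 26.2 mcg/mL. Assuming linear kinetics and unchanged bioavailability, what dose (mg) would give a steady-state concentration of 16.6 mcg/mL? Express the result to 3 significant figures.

594 mg

For first-order elimination, Css ∝ F·D/(CL·τ); F and CL are unchanged, so Css ∝ D/τ.
D₂ = D₁ × (Css,target / Css,current) = 938 × 16.6/26.2 = 594.3 mg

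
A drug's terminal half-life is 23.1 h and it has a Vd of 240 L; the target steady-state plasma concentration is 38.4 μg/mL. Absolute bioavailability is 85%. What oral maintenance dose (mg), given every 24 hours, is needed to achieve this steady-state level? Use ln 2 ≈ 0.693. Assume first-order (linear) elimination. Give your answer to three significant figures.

7810 mg

CL = ln 2 · Vd / t½ = 0.693 × 240.0 / 23.1 = 7.200 L/h
D = CL × Css × τ / F = 7.200 × 38.4 × 24 / 0.85 = 7806 mg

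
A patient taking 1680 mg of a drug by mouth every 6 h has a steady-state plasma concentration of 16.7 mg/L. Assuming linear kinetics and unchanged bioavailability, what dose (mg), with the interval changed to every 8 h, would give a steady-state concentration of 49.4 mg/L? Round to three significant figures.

6630 mg

With linear kinetics, Css is proportional to dose rate (D/τ) at fixed clearance.
D₂ = D₁ × (Css,target / Css,current) × (τ₂/τ₁) = 1680 × (49.4/16.7) × (8/6) = 6626 mg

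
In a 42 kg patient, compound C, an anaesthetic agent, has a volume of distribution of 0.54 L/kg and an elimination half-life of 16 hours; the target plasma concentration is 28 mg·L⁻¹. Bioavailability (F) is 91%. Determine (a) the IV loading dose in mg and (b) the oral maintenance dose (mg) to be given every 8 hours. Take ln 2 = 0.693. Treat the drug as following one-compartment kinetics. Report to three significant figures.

(a) 635 mg; (b) 242 mg

Vd = 0.54 L/kg × 42 kg = 22.68 L
LD = Vd × C = 22.68 × 28 = 635.0 mg
CL = 0.693 × Vd / t½ = 0.693 × 22.68 / 16 = 0.9823 L/h
D = CL × Css × τ / F = 0.9823 × 28 × 8 / 0.91 = 241.8 mg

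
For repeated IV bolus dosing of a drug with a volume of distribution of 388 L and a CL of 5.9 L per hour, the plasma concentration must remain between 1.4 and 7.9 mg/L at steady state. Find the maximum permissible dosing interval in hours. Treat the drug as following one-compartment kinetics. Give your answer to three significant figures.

k = CL / Vd = 5.900 / 388.0 = 0.01521 h⁻¹
Between IV bolus doses, concentration decays as C = C₀·e^(−kτ), so C_peak/C_trough = e^(kτ).
τ_max = ln(C_peak/C_trough) / k = ln(7.9/1.4) / 0.01521 = 1.730 / 0.01521 = 113.7 h

114 h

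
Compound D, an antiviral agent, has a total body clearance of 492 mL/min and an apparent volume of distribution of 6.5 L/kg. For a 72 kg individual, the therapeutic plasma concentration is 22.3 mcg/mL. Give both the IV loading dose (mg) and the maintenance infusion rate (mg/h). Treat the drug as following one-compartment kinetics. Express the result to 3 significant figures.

(a) 10400 mg; (b) 658 mg/h

Vd(total) = 72 kg × 6.5 L/kg = 468.0 L
LD = Vd · C_target = 468.0 × 22.3 = 10440 mg
Convert clearance: 492 mL/min × 60 min/h ÷ 1000 mL/L = 29.52 L/h
Infusion rate = 29.52 L/h × 22.3 mg/L = 658.3 mg/h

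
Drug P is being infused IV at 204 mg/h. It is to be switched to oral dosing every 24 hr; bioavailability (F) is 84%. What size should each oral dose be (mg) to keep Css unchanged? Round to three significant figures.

5830 mg

To maintain the same Css, the systemic dosing rate must be unchanged: F·D/τ = infusion rate.
D = rate × τ / F = 204 × 24 / 0.84 = 5829 mg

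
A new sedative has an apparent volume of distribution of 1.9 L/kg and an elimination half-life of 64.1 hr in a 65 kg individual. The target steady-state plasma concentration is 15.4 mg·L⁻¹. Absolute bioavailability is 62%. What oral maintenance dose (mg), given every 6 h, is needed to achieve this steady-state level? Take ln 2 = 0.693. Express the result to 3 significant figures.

199 mg

Total Vd = 1.9 × 65 = 123.5 L
CL = 0.693 × Vd / t½ = 0.693 × 123.5 / 64.1 = 1.335 L/h
D = CL × Css × τ / F = 1.335 × 15.4 × 6 / 0.62 = 199.0 mg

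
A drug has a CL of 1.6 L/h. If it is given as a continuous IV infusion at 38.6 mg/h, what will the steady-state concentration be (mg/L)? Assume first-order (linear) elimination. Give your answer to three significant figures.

24.1 mg/L

Css = rate / CL = 38.6 / 1.600 = 24.13 mg/L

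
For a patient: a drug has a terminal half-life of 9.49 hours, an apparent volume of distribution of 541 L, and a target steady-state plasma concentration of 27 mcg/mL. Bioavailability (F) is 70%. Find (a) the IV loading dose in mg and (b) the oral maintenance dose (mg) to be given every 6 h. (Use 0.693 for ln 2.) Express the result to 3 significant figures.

(a) 14600 mg; (b) 9140 mg

LD = Vd × C = 541.0 × 27 = 14610 mg
CL = 0.693 × Vd / t½ = 0.693 × 541.0 / 9.49 = 39.51 L/h
D = CL × Css × τ / F = 39.51 × 27 × 6 / 0.7 = 9144 mg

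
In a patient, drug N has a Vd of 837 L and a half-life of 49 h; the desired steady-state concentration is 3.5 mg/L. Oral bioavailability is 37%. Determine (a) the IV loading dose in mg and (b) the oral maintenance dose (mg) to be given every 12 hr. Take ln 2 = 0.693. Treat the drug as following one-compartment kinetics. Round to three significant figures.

LD = Vd × C = 837.0 × 3.5 = 2930 mg
CL = 0.693 × Vd / t½ = 0.693 × 837.0 / 49 = 11.84 L/h
D = CL × Css × τ / F = 11.84 × 3.5 × 12 / 0.37 = 1344 mg

(a) 2930 mg; (b) 1340 mg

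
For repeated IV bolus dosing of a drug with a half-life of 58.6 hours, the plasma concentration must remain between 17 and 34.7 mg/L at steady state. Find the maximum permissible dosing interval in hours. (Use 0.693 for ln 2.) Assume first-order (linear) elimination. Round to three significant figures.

k = 0.693 / t½ = 0.693 / 58.6 = 0.01183 h⁻¹
Between IV bolus doses, concentration decays as C = C₀·e^(−kτ), so C_peak/C_trough = e^(kτ).
τ_max = ln(C_peak/C_trough) / k = ln(34.7/17) / 0.01183 = 0.7135 / 0.01183 = 60.31 h

60.3 h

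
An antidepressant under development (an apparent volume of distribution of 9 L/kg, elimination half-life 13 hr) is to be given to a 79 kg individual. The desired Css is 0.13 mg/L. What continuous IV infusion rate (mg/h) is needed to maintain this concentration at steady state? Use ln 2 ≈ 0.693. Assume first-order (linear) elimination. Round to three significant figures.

4.93 mg/h

Total Vd = 9 × 79 = 711.0 L
k = 0.693/13 = 0.05331 h⁻¹, so CL = k·Vd = 0.05331 × 711.0 = 37.90 L/h
Infusion rate = CL × Css = 37.90 × 0.13 = 4.927 mg/h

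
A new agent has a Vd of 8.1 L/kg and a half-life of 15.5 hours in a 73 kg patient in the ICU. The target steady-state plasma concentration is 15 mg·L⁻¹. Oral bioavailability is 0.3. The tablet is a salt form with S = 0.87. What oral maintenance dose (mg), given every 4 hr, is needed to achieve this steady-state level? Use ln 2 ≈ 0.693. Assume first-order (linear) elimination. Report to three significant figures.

6080 mg

Vd(total) = 73 kg × 8.1 L/kg = 591.3 L
CL = 0.693 × Vd / t½ = 0.693 × 591.3 / 15.5 = 26.44 L/h
D = CL × Css × τ / F / S = 26.44 × 15 × 4 / 0.3 / 0.87 = 6078 mg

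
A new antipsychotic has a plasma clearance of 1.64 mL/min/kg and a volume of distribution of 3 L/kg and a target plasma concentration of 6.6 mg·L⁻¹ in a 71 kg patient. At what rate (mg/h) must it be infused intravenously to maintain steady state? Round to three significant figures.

CL = 1.64 mL/min/kg × 71 kg = 116.4 mL/min = 116.4 × 60/1000 = 6.984 L/h
Rate = CL × Css = 6.984 × 6.6 = 46.09 mg/h

46.1 mg/h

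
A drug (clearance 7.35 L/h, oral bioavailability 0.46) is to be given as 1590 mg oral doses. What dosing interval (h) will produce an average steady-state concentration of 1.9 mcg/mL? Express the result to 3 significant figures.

52.4 h

F·D/τ = CL·Css → τ = F·D / (CL·Css).
τ = 0.46 × 1590 / (7.35 × 1.9) = 52.37 h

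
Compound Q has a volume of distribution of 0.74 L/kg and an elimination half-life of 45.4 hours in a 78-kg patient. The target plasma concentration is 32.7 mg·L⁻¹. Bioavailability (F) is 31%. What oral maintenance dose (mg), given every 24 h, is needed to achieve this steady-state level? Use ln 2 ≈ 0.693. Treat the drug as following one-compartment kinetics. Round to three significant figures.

Total Vd = 0.74 × 78 = 57.72 L
CL = ln 2 · Vd / t½ = 0.693 × 57.72 / 45.4 = 0.8811 L/h
D = CL × Css × τ / F = 0.8811 × 32.7 × 24 / 0.31 = 2231 mg

2230 mg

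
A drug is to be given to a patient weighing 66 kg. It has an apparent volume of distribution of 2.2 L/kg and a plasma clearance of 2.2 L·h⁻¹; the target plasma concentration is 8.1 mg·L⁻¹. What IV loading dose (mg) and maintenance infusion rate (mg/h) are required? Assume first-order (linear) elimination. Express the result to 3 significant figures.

(a) 1180 mg; (b) 17.8 mg/h

Vd = 2.2 L/kg × 66 kg = 145.2 L
LD = Vd · C_target = 145.2 × 8.1 = 1176 mg
Maintenance: replace elimination → rate = CL × Css = 2.200 × 8.1 = 17.82 mg/h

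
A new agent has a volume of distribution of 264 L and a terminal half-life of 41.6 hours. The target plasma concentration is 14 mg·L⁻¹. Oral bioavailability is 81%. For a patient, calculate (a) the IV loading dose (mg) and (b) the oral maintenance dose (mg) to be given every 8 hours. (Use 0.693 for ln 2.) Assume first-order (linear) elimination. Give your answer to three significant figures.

(a) 3700 mg; (b) 608 mg

LD = Vd × C = 264.0 × 14 = 3696 mg
CL = 0.693 × Vd / t½ = 0.693 × 264.0 / 41.6 = 4.398 L/h
D = CL × Css × τ / F = 4.398 × 14 × 8 / 0.81 = 608.1 mg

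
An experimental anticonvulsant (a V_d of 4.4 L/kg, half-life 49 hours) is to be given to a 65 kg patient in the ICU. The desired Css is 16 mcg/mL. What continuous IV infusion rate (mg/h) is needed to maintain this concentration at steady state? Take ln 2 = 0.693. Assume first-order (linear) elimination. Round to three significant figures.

Total Vd = 4.4 × 65 = 286.0 L
CL = ln 2 · Vd / t½ = 0.693 × 286.0 / 49 = 4.045 L/h
Infusion rate = CL × Css = 4.045 × 16 = 64.72 mg/h

64.7 mg/h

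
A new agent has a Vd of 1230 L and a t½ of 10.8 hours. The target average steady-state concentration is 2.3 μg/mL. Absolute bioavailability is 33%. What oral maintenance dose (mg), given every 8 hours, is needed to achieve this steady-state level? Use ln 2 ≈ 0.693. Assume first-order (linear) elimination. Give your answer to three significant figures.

4400 mg

CL = 0.693 × Vd / t½ = 0.693 × 1230 / 10.8 = 78.93 L/h
D = CL × Css × τ / F = 78.93 × 2.3 × 8 / 0.33 = 4401 mg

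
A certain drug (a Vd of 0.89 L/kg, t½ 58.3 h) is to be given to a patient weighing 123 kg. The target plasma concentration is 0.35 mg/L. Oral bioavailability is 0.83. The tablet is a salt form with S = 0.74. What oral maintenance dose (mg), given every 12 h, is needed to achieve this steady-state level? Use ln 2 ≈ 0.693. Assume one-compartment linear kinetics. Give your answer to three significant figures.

8.90 mg

Vd = 0.89 L/kg × 123 kg = 109.5 L
CL = ln 2 · Vd / t½ = 0.693 × 109.5 / 58.3 = 1.302 L/h
D = CL × Css × τ / F / S = 1.302 × 0.35 × 12 / 0.83 / 0.74 = 8.903 mg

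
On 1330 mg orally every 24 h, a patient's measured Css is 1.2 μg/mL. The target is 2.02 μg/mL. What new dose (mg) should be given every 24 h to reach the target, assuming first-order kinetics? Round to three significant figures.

2240 mg

For first-order elimination, Css ∝ F·D/(CL·τ); F and CL are unchanged, so Css ∝ D/τ.
D₂ = D₁ × (Css,target / Css,current) = 1330 × 2.02/1.2 = 2239 mg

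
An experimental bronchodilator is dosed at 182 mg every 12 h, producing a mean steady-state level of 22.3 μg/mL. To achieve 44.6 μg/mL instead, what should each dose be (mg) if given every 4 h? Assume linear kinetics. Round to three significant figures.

121 mg

With linear kinetics, Css is proportional to dose rate (D/τ) at fixed clearance.
D₂ = D₁ × (Css,target / Css,current) × (τ₂/τ₁) = 182 × (44.6/22.3) × (4/12) = 121.3 mg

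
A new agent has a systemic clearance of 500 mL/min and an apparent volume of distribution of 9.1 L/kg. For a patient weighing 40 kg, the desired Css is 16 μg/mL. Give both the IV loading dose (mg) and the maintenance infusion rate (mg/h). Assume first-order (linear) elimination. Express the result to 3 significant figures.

(a) 5820 mg; (b) 480 mg/h

Vd = 9.1 L/kg × 40 kg = 364.0 L
LD = Vd · C_target = 364.0 × 16 = 5824 mg
CL = 500 mL/min × 60/1000 = 30.00 L/h
Infusion rate = 30.00 L/h × 16 mg/L = 480.0 mg/h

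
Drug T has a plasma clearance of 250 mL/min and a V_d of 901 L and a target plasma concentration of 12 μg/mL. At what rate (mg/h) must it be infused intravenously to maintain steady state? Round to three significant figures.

CL = 250 mL/min = 250 × 0.06 = 15.00 L/h
R₀ = 15.00 × 12 = 180.0 mg/h

180 mg/h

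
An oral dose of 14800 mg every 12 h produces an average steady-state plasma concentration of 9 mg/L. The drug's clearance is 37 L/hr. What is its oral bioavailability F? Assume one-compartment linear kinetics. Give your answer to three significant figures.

F·D/τ = CL·Css at steady state → F = CL·Css·τ / D.
F = 37 × 9 × 12 / 14800 = 0.270

0.270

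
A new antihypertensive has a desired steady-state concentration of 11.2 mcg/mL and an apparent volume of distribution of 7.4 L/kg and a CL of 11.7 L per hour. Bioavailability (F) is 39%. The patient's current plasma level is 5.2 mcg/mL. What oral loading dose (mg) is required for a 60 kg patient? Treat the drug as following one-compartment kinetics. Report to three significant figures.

6830 mg

Vd(total) = 60 kg × 7.4 L/kg = 444.0 L
Concentration deficit ΔC = 11.2 − 5.2 = 6.000 mg/L
LD = Vd × ΔC / F = 444.0 × 6.000 / 0.39 = 6831 mg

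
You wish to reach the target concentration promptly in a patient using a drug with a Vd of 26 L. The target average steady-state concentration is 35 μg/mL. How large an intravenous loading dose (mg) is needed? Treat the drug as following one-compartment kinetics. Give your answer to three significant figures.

910 mg

The loading dose fills Vd to the target concentration.
LD = Vd × C = 26.00 × 35.00 = 910.0 mg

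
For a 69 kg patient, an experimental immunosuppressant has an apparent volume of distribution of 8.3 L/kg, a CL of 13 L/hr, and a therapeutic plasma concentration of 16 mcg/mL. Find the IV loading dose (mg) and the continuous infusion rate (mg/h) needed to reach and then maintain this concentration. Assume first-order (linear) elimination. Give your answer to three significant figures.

Total Vd = 8.3 × 69 = 572.7 L
Loading dose = Vd × C = 572.7 × 16 = 9163 mg
Maintenance: replace elimination → rate = CL × Css = 13.00 × 16 = 208.0 mg/h

(a) 9160 mg; (b) 208 mg/h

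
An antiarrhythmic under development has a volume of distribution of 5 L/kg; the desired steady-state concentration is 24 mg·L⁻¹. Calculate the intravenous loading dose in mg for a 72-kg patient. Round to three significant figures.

8640 mg

Vd = 5 L/kg × 72 kg = 360.0 L
The loading dose fills Vd to the target concentration.
LD = Vd × C = 360.0 × 24.00 = 8640 mg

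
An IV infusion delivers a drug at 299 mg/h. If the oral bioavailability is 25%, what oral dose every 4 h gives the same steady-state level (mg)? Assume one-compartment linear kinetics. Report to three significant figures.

To maintain the same Css, the systemic dosing rate must be unchanged: F·D/τ = infusion rate.
D = rate × τ / F = 299 × 4 / 0.25 = 4784 mg

4780 mg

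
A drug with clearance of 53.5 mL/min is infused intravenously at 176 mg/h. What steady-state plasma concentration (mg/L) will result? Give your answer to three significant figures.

54.8 mg/L

Convert clearance: 53.5 mL/min × 60 min/h ÷ 1000 mL/L = 3.210 L/h
Css = rate / CL = 176 / 3.210 = 54.83 mg/L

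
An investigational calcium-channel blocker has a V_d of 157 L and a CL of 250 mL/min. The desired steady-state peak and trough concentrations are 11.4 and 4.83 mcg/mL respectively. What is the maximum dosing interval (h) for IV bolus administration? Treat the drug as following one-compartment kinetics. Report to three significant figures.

CL = 250 mL/min = 250 × 0.06 = 15.00 L/h
k = CL / Vd = 15.00 / 157.0 = 0.09554 h⁻¹
Between IV bolus doses, concentration decays as C = C₀·e^(−kτ), so C_peak/C_trough = e^(kτ).
τ_max = ln(C_peak/C_trough) / k = ln(11.4/4.83) / 0.09554 = 0.8588 / 0.09554 = 8.989 h

8.99 h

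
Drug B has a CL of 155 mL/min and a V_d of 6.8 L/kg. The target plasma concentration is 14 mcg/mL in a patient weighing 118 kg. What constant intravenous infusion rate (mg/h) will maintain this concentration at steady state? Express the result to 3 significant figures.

CL = 155 mL/min = 155 × 0.06 = 9.300 L/h
Rate = CL × Css = 9.300 × 14 = 130.2 mg/h

130 mg/h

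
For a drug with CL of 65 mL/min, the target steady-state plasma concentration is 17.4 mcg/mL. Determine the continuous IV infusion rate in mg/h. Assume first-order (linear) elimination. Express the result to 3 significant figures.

CL = 65 mL/min × 60/1000 = 3.900 L/h
Rate = CL × Css = 3.900 × 17.4 = 67.86 mg/h

67.9 mg/h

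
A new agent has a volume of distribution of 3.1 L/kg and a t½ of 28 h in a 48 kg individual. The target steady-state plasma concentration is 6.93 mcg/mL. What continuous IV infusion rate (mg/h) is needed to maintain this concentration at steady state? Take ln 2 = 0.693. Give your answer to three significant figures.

Vd(total) = 48 kg × 3.1 L/kg = 148.8 L
CL = ln 2 · Vd / t½ = 0.693 × 148.8 / 28 = 3.683 L/h
Infusion rate = CL × Css = 3.683 × 6.93 = 25.52 mg/h

25.5 mg/h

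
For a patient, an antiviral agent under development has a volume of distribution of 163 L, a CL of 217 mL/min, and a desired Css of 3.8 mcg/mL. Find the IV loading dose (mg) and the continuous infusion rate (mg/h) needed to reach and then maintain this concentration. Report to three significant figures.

LD = Vd · C_target = 163.0 × 3.8 = 619.4 mg
CL = 217 mL/min = 217 × 0.06 = 13.02 L/h
Maintenance infusion rate = CL × Css = 13.02 × 3.8 = 49.48 mg/h

(a) 619 mg; (b) 49.5 mg/h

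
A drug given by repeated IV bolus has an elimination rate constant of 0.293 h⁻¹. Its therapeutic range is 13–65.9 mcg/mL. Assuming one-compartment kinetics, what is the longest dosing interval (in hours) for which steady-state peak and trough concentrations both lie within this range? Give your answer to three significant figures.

5.54 h

Between IV bolus doses, concentration decays as C = C₀·e^(−kτ), so C_peak/C_trough = e^(kτ).
τ_max = ln(C_peak/C_trough) / k = ln(65.9/13) / 0.2930 = 1.623 / 0.2930 = 5.539 h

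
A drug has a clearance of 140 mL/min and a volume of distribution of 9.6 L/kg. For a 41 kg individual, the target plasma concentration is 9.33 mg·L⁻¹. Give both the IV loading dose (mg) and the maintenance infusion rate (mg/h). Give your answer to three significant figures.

(a) 3670 mg; (b) 78.4 mg/h

Vd(total) = 41 kg × 9.6 L/kg = 393.6 L
LD = Vd · C_target = 393.6 × 9.33 = 3672 mg
CL = 140 mL/min × 60/1000 = 8.400 L/h
Maintenance: replace elimination → rate = CL × Css = 8.400 × 9.33 = 78.37 mg/h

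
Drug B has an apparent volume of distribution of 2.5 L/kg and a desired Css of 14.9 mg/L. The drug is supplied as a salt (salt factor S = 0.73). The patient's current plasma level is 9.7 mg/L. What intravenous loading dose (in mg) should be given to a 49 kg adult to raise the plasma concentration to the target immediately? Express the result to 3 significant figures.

Vd(total) = 49 kg × 2.5 L/kg = 122.5 L
Concentration deficit ΔC = 14.9 − 9.7 = 5.200 mg/L
LD = Vd × ΔC / S = 122.5 × 5.200 / 0.73 = 872.6 mg

873 mg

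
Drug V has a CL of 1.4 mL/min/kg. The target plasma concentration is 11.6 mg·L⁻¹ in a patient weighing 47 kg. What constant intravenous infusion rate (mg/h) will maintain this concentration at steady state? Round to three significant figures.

CL = 1.4 mL/min/kg × 47 kg = 65.80 mL/min = 65.80 × 60/1000 = 3.948 L/h
Rate = CL × Css = 3.948 × 11.6 = 45.80 mg/h

45.8 mg/h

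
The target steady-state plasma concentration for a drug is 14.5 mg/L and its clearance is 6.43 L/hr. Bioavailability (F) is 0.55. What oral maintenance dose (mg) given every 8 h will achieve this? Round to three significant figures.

D = CL × Css × τ / F = 6.430 × 14.5 × 8 / 0.55 = 1356 mg

1360 mg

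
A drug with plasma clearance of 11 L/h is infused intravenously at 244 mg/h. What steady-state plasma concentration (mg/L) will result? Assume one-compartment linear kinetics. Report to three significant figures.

22.2 mg/L

Css = rate / CL = 244 / 11.00 = 22.18 mg/L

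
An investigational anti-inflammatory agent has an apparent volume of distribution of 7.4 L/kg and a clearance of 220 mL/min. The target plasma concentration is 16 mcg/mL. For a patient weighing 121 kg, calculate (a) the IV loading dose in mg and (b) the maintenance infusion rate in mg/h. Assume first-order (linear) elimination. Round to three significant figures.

Vd = 7.4 L/kg × 121 kg = 895.4 L
LD = Vd · C_target = 895.4 × 16 = 14330 mg
Convert clearance: 220 mL/min × 60 min/h ÷ 1000 mL/L = 13.20 L/h
Maintenance: replace elimination → rate = CL × Css = 13.20 × 16 = 211.2 mg/h

(a) 14300 mg; (b) 211 mg/h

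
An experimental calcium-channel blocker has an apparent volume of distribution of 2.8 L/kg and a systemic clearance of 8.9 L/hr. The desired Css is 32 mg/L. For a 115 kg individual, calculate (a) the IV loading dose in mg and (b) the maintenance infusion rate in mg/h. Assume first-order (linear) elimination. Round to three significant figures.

(a) 10300 mg; (b) 285 mg/h

Vd(total) = 115 kg × 2.8 L/kg = 322.0 L
LD = Vd · C_target = 322.0 × 32 = 10300 mg
Infusion rate = 8.900 L/h × 32 mg/L = 284.8 mg/h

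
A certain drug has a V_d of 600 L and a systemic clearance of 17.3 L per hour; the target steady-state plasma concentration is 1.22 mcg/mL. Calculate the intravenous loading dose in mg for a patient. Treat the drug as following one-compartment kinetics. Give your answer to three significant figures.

LD = Vd × C = 600.0 × 1.220 = 732.0 mg

732 mg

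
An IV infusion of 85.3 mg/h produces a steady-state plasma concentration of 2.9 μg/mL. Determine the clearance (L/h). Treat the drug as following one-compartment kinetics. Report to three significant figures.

At steady state, infusion rate = CL × Css, so CL = rate / Css.
CL = 85.3 / 2.9 = 29.41 L/h

29.4 L/h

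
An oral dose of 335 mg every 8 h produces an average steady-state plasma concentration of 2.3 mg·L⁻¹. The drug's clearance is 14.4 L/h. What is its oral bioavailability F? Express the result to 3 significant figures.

F·D/τ = CL·Css at steady state → F = CL·Css·τ / D.
F = 14.4 × 2.3 × 8 / 335 = 0.791

0.791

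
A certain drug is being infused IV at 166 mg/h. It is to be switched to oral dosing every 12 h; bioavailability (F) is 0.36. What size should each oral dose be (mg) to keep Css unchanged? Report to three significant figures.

To maintain the same Css, the systemic dosing rate must be unchanged: F·D/τ = infusion rate.
D = rate × τ / F = 166 × 12 / 0.36 = 5533 mg

5530 mg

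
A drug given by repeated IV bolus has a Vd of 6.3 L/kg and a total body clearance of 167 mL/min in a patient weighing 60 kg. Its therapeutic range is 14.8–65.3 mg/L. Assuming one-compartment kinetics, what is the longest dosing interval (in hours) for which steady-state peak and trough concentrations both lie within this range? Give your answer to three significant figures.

Vd(total) = 60 kg × 6.3 L/kg = 378.0 L
CL = 167 mL/min = 167 × 0.06 = 10.02 L/h
k = CL / Vd = 10.02 / 378.0 = 0.02651 h⁻¹
Between IV bolus doses, concentration decays as C = C₀·e^(−kτ), so C_peak/C_trough = e^(kτ).
τ_max = ln(C_peak/C_trough) / k = ln(65.3/14.8) / 0.02651 = 1.484 / 0.02651 = 55.98 h

56.0 h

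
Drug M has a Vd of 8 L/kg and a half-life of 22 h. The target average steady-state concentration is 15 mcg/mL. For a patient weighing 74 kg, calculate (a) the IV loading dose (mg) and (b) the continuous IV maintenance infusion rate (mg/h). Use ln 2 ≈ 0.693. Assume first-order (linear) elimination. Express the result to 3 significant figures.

(a) 8880 mg; (b) 280 mg/h

Vd = 8 L/kg × 74 kg = 592.0 L
LD = Vd × C = 592.0 × 15 = 8880 mg
CL = 0.693 × Vd / t½ = 0.693 × 592.0 / 22 = 18.65 L/h
Infusion rate = CL × Css = 18.65 × 15 = 279.8 mg/h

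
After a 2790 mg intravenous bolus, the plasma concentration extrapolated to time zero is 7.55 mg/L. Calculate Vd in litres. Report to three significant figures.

370 L

Immediately after an IV bolus, C₀ = Dose / Vd, so Vd = Dose / C₀.
Vd = 2790 / 7.55 = 369.5 L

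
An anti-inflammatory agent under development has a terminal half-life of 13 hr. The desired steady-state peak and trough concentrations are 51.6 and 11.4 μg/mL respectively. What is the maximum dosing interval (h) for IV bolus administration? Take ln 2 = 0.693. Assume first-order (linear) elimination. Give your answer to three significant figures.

k = 0.693 / t½ = 0.693 / 13 = 0.05331 h⁻¹
Between IV bolus doses, concentration decays as C = C₀·e^(−kτ), so C_peak/C_trough = e^(kτ).
τ_max = ln(C_peak/C_trough) / k = ln(51.6/11.4) / 0.05331 = 1.510 / 0.05331 = 28.32 h

28.3 h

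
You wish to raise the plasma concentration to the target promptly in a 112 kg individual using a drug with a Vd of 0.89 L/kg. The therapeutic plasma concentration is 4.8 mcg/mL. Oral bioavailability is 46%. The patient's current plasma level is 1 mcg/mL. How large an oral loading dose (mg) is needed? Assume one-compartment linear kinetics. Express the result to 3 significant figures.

823 mg

Total Vd = 0.89 × 112 = 99.68 L
Concentration deficit ΔC = 4.8 − 1 = 3.800 mg/L
LD = Vd × ΔC / F = 99.68 × 3.800 / 0.46 = 823.4 mg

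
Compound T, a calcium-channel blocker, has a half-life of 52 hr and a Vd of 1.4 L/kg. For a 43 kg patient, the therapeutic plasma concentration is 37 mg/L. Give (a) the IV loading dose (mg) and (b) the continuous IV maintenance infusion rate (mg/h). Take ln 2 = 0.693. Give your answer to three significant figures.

Total Vd = 1.4 × 43 = 60.20 L
LD = Vd × C = 60.20 × 37 = 2227 mg
CL = 0.693 × Vd / t½ = 0.693 × 60.20 / 52 = 0.8023 L/h
Infusion rate = CL × Css = 0.8023 × 37 = 29.69 mg/h

(a) 2230 mg; (b) 29.7 mg/h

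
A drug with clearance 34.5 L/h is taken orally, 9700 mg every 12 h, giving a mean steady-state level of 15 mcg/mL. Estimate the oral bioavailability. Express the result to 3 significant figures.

F·D/τ = CL·Css at steady state → F = CL·Css·τ / D.
F = 34.5 × 15 × 12 / 9700 = 0.640

0.640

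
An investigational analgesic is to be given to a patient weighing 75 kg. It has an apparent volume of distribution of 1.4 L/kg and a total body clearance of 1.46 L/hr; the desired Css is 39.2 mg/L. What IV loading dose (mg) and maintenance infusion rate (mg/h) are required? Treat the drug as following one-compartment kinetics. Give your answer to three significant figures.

(a) 4120 mg; (b) 57.2 mg/h

Vd = 1.4 L/kg × 75 kg = 105.0 L
Loading dose = Vd × C = 105.0 × 39.2 = 4116 mg
Maintenance: replace elimination → rate = CL × Css = 1.460 × 39.2 = 57.23 mg/h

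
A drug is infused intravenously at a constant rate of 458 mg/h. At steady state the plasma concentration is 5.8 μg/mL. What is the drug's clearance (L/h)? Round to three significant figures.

79.0 L/h

At steady state, infusion rate = CL × Css, so CL = rate / Css.
CL = 458 / 5.8 = 78.97 L/h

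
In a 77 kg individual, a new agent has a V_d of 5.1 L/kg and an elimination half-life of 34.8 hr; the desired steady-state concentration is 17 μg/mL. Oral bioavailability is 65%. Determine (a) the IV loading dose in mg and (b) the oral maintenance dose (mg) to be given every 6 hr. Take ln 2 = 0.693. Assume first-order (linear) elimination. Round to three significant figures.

Vd(total) = 77 kg × 5.1 L/kg = 392.7 L
LD = Vd × C = 392.7 × 17 = 6676 mg
CL = 0.693 × Vd / t½ = 0.693 × 392.7 / 34.8 = 7.820 L/h
D = CL × Css × τ / F = 7.820 × 17 × 6 / 0.65 = 1227 mg

(a) 6680 mg; (b) 1230 mg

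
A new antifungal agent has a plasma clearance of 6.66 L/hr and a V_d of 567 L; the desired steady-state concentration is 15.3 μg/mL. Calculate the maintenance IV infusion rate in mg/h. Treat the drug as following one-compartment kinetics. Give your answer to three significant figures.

102 mg/h

Rate = CL × Css = 6.660 × 15.3 = 101.9 mg/h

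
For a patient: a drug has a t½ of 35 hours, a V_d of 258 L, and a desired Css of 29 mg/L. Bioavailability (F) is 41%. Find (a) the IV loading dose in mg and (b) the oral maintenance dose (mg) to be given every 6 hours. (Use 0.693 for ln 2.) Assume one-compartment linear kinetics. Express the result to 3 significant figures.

(a) 7480 mg; (b) 2170 mg

LD = Vd × C = 258.0 × 29 = 7482 mg
CL = 0.693 × Vd / t½ = 0.693 × 258.0 / 35 = 5.108 L/h
D = CL × Css × τ / F = 5.108 × 29 × 6 / 0.41 = 2168 mg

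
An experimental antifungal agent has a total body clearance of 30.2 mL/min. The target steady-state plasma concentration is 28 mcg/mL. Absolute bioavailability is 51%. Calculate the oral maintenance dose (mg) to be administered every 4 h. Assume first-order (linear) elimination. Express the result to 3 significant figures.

398 mg

Convert clearance: 30.2 mL/min × 60 min/h ÷ 1000 mL/L = 1.812 L/h
D = CL × Css × τ / F = 1.812 × 28 × 4 / 0.51 = 397.9 mg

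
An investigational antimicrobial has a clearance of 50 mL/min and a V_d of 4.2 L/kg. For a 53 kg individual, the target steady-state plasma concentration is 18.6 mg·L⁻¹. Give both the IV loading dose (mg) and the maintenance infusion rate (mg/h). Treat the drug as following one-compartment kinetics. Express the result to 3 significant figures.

(a) 4140 mg; (b) 55.8 mg/h

Vd(total) = 53 kg × 4.2 L/kg = 222.6 L
Loading dose = Vd × C = 222.6 × 18.6 = 4140 mg
CL = 50 mL/min × 60/1000 = 3.000 L/h
Infusion rate = 3.000 L/h × 18.6 mg/L = 55.80 mg/h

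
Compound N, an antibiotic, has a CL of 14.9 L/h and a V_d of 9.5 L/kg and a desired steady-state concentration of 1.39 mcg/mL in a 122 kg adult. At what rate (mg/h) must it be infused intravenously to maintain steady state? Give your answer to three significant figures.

Rate = CL × Css = 14.90 × 1.39 = 20.71 mg/h

20.7 mg/h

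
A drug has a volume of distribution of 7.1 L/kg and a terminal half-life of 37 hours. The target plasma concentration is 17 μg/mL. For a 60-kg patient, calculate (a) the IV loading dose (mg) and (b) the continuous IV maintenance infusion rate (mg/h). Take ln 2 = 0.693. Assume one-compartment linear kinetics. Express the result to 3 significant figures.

(a) 7240 mg; (b) 136 mg/h

Vd = 7.1 L/kg × 60 kg = 426.0 L
LD = Vd × C = 426.0 × 17 = 7242 mg
CL = 0.693 × Vd / t½ = 0.693 × 426.0 / 37 = 7.979 L/h
Infusion rate = CL × Css = 7.979 × 17 = 135.6 mg/h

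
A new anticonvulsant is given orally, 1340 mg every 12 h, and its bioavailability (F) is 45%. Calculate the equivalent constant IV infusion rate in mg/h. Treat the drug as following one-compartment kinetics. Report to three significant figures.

Equivalent systemic input: infusion rate = F·D/τ.
Rate = 0.45 × 1340 / 12 = 50.25 mg/h

50.3 mg/h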